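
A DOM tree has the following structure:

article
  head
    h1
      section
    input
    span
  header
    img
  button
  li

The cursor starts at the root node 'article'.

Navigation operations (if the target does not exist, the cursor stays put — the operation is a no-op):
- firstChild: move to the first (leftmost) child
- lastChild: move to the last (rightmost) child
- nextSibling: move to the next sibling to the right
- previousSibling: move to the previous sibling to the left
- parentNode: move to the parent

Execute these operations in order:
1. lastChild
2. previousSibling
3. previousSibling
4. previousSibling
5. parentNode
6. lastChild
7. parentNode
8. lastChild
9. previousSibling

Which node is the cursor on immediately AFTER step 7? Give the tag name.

Answer: article

Derivation:
After 1 (lastChild): li
After 2 (previousSibling): button
After 3 (previousSibling): header
After 4 (previousSibling): head
After 5 (parentNode): article
After 6 (lastChild): li
After 7 (parentNode): article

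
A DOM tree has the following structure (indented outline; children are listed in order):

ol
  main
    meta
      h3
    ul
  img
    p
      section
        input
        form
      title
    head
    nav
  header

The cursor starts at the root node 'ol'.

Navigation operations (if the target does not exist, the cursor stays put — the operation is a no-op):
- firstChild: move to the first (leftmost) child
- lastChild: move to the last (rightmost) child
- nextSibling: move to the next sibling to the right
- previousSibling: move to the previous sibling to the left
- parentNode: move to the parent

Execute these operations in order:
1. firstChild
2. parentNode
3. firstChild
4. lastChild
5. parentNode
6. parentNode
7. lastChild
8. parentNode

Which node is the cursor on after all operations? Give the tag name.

After 1 (firstChild): main
After 2 (parentNode): ol
After 3 (firstChild): main
After 4 (lastChild): ul
After 5 (parentNode): main
After 6 (parentNode): ol
After 7 (lastChild): header
After 8 (parentNode): ol

Answer: ol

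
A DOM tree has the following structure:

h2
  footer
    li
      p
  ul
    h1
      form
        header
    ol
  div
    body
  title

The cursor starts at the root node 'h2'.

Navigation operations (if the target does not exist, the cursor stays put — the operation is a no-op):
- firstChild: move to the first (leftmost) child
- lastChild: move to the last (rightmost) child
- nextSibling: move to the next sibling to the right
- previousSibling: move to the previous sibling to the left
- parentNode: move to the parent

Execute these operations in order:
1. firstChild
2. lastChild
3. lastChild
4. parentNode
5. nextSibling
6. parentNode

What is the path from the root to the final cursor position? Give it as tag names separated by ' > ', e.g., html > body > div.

Answer: h2 > footer

Derivation:
After 1 (firstChild): footer
After 2 (lastChild): li
After 3 (lastChild): p
After 4 (parentNode): li
After 5 (nextSibling): li (no-op, stayed)
After 6 (parentNode): footer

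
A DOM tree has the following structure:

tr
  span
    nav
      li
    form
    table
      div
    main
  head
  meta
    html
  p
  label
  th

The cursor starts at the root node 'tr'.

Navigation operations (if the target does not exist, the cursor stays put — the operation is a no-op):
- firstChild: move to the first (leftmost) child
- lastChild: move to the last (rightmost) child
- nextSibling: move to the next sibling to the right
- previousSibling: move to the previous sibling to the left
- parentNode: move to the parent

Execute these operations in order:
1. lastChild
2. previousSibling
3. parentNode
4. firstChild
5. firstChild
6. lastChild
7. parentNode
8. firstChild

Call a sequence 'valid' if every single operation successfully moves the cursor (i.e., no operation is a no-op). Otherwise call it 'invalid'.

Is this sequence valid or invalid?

Answer: valid

Derivation:
After 1 (lastChild): th
After 2 (previousSibling): label
After 3 (parentNode): tr
After 4 (firstChild): span
After 5 (firstChild): nav
After 6 (lastChild): li
After 7 (parentNode): nav
After 8 (firstChild): li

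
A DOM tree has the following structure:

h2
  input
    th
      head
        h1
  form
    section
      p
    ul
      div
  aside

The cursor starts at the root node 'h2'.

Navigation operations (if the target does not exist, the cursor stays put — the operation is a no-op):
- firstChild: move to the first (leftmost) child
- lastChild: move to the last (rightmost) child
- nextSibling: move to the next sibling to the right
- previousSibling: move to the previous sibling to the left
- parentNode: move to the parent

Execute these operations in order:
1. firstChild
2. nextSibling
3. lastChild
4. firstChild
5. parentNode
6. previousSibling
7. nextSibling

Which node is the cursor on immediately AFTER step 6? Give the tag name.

After 1 (firstChild): input
After 2 (nextSibling): form
After 3 (lastChild): ul
After 4 (firstChild): div
After 5 (parentNode): ul
After 6 (previousSibling): section

Answer: section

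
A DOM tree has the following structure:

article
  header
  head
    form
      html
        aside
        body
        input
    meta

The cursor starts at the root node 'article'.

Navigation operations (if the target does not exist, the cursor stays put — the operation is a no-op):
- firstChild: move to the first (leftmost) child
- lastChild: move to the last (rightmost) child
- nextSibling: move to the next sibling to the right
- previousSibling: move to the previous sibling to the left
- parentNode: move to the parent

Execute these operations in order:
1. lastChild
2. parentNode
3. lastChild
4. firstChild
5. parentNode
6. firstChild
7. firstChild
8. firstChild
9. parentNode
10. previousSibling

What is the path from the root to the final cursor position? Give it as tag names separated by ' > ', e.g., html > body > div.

Answer: article > head > form > html

Derivation:
After 1 (lastChild): head
After 2 (parentNode): article
After 3 (lastChild): head
After 4 (firstChild): form
After 5 (parentNode): head
After 6 (firstChild): form
After 7 (firstChild): html
After 8 (firstChild): aside
After 9 (parentNode): html
After 10 (previousSibling): html (no-op, stayed)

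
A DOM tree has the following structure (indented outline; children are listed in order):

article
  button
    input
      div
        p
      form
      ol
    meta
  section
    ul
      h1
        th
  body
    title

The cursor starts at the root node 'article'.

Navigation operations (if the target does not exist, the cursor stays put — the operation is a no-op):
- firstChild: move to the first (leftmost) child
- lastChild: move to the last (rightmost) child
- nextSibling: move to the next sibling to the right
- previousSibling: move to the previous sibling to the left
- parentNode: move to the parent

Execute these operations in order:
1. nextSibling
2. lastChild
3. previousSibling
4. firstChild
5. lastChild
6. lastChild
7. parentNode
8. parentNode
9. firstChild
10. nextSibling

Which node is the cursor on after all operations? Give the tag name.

After 1 (nextSibling): article (no-op, stayed)
After 2 (lastChild): body
After 3 (previousSibling): section
After 4 (firstChild): ul
After 5 (lastChild): h1
After 6 (lastChild): th
After 7 (parentNode): h1
After 8 (parentNode): ul
After 9 (firstChild): h1
After 10 (nextSibling): h1 (no-op, stayed)

Answer: h1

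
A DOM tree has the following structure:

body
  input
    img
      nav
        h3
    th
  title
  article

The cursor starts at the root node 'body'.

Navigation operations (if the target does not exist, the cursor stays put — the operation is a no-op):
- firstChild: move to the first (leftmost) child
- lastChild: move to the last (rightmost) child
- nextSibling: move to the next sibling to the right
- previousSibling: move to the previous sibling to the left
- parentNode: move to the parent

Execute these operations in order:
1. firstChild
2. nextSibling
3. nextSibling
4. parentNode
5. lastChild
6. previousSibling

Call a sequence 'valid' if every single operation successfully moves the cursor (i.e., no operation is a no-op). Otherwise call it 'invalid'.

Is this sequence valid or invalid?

After 1 (firstChild): input
After 2 (nextSibling): title
After 3 (nextSibling): article
After 4 (parentNode): body
After 5 (lastChild): article
After 6 (previousSibling): title

Answer: valid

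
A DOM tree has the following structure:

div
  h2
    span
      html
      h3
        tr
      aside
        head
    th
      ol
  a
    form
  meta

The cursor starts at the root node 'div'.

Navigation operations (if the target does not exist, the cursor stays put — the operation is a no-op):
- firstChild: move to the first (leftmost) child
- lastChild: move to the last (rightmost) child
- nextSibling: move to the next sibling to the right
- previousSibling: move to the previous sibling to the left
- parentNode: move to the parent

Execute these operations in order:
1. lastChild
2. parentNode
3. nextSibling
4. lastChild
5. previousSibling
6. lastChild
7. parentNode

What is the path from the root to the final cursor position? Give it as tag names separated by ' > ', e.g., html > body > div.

After 1 (lastChild): meta
After 2 (parentNode): div
After 3 (nextSibling): div (no-op, stayed)
After 4 (lastChild): meta
After 5 (previousSibling): a
After 6 (lastChild): form
After 7 (parentNode): a

Answer: div > a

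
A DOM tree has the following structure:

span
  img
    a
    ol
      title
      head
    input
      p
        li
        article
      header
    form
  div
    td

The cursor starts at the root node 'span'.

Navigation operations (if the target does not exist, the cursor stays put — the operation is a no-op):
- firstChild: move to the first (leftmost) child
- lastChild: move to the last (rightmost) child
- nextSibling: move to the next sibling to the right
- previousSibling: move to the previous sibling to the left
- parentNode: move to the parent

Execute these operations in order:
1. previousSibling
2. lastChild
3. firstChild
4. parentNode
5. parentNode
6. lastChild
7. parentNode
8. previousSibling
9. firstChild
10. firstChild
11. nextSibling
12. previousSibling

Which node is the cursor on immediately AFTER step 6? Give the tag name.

After 1 (previousSibling): span (no-op, stayed)
After 2 (lastChild): div
After 3 (firstChild): td
After 4 (parentNode): div
After 5 (parentNode): span
After 6 (lastChild): div

Answer: div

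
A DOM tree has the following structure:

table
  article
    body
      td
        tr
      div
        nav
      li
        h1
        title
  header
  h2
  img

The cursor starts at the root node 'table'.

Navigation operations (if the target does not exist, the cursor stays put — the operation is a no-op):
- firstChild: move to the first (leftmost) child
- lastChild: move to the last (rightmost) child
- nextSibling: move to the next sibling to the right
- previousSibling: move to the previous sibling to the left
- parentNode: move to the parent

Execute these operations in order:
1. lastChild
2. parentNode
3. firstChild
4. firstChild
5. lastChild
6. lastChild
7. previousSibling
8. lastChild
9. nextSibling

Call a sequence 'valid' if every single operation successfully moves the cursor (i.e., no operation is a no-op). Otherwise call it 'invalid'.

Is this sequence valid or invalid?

Answer: invalid

Derivation:
After 1 (lastChild): img
After 2 (parentNode): table
After 3 (firstChild): article
After 4 (firstChild): body
After 5 (lastChild): li
After 6 (lastChild): title
After 7 (previousSibling): h1
After 8 (lastChild): h1 (no-op, stayed)
After 9 (nextSibling): title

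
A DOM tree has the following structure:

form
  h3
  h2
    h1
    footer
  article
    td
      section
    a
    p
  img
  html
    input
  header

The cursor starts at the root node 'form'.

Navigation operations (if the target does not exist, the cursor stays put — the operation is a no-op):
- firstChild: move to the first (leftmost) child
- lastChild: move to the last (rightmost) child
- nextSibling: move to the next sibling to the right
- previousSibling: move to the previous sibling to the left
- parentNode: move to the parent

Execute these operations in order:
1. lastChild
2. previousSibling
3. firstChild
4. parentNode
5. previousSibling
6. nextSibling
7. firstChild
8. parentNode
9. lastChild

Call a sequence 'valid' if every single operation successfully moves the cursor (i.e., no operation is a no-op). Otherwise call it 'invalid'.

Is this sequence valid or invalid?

Answer: valid

Derivation:
After 1 (lastChild): header
After 2 (previousSibling): html
After 3 (firstChild): input
After 4 (parentNode): html
After 5 (previousSibling): img
After 6 (nextSibling): html
After 7 (firstChild): input
After 8 (parentNode): html
After 9 (lastChild): input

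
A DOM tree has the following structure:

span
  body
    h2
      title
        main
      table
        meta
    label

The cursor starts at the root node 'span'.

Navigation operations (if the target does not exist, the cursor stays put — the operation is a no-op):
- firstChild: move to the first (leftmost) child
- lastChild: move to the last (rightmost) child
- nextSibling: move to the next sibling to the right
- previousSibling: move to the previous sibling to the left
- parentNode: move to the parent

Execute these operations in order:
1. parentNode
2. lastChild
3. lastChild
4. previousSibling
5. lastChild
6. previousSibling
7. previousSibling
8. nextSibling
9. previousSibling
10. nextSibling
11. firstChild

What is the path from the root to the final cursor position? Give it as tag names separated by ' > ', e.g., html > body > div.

Answer: span > body > h2 > table > meta

Derivation:
After 1 (parentNode): span (no-op, stayed)
After 2 (lastChild): body
After 3 (lastChild): label
After 4 (previousSibling): h2
After 5 (lastChild): table
After 6 (previousSibling): title
After 7 (previousSibling): title (no-op, stayed)
After 8 (nextSibling): table
After 9 (previousSibling): title
After 10 (nextSibling): table
After 11 (firstChild): meta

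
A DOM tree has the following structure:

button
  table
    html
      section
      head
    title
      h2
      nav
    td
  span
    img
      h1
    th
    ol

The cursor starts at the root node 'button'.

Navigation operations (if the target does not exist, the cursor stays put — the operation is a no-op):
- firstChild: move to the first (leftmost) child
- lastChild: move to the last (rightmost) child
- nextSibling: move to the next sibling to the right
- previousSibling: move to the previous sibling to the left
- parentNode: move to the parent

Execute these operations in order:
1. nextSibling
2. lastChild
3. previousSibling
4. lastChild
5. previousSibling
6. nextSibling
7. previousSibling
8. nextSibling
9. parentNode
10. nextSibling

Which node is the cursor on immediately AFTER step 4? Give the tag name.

Answer: td

Derivation:
After 1 (nextSibling): button (no-op, stayed)
After 2 (lastChild): span
After 3 (previousSibling): table
After 4 (lastChild): td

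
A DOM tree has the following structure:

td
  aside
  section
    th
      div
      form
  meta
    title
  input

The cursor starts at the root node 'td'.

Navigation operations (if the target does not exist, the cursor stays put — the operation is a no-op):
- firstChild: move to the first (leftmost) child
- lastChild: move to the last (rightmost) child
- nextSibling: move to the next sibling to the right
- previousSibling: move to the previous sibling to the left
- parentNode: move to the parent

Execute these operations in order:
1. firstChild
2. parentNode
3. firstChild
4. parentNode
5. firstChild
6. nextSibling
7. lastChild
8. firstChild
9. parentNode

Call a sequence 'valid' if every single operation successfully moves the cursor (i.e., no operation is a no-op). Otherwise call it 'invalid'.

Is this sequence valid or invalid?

After 1 (firstChild): aside
After 2 (parentNode): td
After 3 (firstChild): aside
After 4 (parentNode): td
After 5 (firstChild): aside
After 6 (nextSibling): section
After 7 (lastChild): th
After 8 (firstChild): div
After 9 (parentNode): th

Answer: valid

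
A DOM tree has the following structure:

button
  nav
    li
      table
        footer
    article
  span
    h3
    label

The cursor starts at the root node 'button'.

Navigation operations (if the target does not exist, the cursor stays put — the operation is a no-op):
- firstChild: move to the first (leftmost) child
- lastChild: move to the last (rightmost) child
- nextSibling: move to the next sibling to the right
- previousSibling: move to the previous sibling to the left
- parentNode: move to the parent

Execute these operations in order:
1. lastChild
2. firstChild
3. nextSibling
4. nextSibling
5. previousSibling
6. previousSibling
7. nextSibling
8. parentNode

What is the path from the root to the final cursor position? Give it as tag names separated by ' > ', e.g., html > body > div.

After 1 (lastChild): span
After 2 (firstChild): h3
After 3 (nextSibling): label
After 4 (nextSibling): label (no-op, stayed)
After 5 (previousSibling): h3
After 6 (previousSibling): h3 (no-op, stayed)
After 7 (nextSibling): label
After 8 (parentNode): span

Answer: button > span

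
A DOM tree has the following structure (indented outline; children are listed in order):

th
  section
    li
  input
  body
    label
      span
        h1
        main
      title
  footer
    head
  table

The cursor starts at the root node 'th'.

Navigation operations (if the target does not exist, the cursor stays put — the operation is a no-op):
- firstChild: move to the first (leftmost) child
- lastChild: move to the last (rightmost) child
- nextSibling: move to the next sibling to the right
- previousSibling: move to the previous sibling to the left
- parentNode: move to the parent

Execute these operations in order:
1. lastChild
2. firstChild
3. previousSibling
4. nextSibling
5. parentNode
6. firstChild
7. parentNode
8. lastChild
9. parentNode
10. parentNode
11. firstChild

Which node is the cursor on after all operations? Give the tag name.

Answer: section

Derivation:
After 1 (lastChild): table
After 2 (firstChild): table (no-op, stayed)
After 3 (previousSibling): footer
After 4 (nextSibling): table
After 5 (parentNode): th
After 6 (firstChild): section
After 7 (parentNode): th
After 8 (lastChild): table
After 9 (parentNode): th
After 10 (parentNode): th (no-op, stayed)
After 11 (firstChild): section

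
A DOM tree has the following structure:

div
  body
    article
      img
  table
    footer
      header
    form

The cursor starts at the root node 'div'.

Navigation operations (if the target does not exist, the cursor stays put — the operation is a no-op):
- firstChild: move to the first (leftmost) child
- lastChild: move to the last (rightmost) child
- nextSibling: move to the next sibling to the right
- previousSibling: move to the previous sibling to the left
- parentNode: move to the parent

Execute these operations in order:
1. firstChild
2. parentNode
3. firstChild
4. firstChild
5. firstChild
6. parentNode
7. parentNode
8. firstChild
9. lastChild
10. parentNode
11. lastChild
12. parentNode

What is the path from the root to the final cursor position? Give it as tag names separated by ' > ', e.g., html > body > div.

After 1 (firstChild): body
After 2 (parentNode): div
After 3 (firstChild): body
After 4 (firstChild): article
After 5 (firstChild): img
After 6 (parentNode): article
After 7 (parentNode): body
After 8 (firstChild): article
After 9 (lastChild): img
After 10 (parentNode): article
After 11 (lastChild): img
After 12 (parentNode): article

Answer: div > body > article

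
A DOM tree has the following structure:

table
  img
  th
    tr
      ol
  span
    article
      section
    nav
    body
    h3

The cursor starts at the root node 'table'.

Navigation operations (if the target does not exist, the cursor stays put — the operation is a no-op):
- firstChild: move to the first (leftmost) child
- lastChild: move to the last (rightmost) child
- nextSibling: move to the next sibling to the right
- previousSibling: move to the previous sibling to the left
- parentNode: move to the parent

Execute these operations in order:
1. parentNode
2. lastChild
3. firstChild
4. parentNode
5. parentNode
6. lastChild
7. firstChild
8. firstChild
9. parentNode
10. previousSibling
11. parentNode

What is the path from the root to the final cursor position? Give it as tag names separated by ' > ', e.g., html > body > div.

After 1 (parentNode): table (no-op, stayed)
After 2 (lastChild): span
After 3 (firstChild): article
After 4 (parentNode): span
After 5 (parentNode): table
After 6 (lastChild): span
After 7 (firstChild): article
After 8 (firstChild): section
After 9 (parentNode): article
After 10 (previousSibling): article (no-op, stayed)
After 11 (parentNode): span

Answer: table > span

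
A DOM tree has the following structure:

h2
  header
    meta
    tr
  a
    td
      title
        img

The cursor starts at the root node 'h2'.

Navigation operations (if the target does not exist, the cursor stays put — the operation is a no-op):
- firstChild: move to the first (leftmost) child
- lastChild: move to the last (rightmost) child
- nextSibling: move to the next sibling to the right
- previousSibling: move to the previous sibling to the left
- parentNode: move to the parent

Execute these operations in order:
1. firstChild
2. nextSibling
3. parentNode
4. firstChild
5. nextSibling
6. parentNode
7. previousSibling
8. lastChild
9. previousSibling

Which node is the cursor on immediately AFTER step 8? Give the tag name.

After 1 (firstChild): header
After 2 (nextSibling): a
After 3 (parentNode): h2
After 4 (firstChild): header
After 5 (nextSibling): a
After 6 (parentNode): h2
After 7 (previousSibling): h2 (no-op, stayed)
After 8 (lastChild): a

Answer: a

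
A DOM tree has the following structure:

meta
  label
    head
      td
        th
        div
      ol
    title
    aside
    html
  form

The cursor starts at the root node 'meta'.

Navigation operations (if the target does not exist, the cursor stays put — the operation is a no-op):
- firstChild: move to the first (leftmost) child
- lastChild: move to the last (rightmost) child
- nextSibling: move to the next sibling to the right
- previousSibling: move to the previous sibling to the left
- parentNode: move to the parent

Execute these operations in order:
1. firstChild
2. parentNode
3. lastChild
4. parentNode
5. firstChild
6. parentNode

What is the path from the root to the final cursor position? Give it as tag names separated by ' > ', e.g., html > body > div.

After 1 (firstChild): label
After 2 (parentNode): meta
After 3 (lastChild): form
After 4 (parentNode): meta
After 5 (firstChild): label
After 6 (parentNode): meta

Answer: meta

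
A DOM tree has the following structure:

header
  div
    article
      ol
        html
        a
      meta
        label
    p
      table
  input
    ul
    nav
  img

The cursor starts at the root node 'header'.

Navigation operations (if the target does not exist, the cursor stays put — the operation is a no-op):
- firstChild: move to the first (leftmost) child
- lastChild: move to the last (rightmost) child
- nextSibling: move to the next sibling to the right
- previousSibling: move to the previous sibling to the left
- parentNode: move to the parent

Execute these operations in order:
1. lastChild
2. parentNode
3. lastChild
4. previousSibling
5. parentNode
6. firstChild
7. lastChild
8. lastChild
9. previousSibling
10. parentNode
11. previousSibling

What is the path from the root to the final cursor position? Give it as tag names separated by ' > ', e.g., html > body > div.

After 1 (lastChild): img
After 2 (parentNode): header
After 3 (lastChild): img
After 4 (previousSibling): input
After 5 (parentNode): header
After 6 (firstChild): div
After 7 (lastChild): p
After 8 (lastChild): table
After 9 (previousSibling): table (no-op, stayed)
After 10 (parentNode): p
After 11 (previousSibling): article

Answer: header > div > article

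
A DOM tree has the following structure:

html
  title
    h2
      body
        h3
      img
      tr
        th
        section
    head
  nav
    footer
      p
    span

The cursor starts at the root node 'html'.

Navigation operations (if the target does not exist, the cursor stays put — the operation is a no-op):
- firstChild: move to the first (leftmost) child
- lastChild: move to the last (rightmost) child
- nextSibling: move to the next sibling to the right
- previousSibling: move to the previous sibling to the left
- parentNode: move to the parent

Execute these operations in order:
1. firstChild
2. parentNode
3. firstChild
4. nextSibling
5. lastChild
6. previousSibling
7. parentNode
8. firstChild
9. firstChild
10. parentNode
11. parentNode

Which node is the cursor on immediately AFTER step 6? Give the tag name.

Answer: footer

Derivation:
After 1 (firstChild): title
After 2 (parentNode): html
After 3 (firstChild): title
After 4 (nextSibling): nav
After 5 (lastChild): span
After 6 (previousSibling): footer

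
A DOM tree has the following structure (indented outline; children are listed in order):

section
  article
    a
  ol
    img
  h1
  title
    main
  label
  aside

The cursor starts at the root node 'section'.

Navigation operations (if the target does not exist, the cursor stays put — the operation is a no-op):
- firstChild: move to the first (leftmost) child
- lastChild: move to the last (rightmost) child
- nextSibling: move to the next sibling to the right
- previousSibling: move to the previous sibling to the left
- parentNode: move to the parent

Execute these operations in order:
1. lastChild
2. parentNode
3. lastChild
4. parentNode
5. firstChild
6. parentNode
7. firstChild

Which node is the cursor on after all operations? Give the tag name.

After 1 (lastChild): aside
After 2 (parentNode): section
After 3 (lastChild): aside
After 4 (parentNode): section
After 5 (firstChild): article
After 6 (parentNode): section
After 7 (firstChild): article

Answer: article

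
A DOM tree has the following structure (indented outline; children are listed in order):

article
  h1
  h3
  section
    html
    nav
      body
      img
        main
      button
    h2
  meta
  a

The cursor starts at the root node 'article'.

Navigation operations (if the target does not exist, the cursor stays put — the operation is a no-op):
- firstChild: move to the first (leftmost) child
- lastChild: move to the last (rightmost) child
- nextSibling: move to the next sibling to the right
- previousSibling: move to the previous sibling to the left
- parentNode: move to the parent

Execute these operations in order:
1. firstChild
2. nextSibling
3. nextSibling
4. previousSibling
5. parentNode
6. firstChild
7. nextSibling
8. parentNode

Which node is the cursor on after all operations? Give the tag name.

Answer: article

Derivation:
After 1 (firstChild): h1
After 2 (nextSibling): h3
After 3 (nextSibling): section
After 4 (previousSibling): h3
After 5 (parentNode): article
After 6 (firstChild): h1
After 7 (nextSibling): h3
After 8 (parentNode): article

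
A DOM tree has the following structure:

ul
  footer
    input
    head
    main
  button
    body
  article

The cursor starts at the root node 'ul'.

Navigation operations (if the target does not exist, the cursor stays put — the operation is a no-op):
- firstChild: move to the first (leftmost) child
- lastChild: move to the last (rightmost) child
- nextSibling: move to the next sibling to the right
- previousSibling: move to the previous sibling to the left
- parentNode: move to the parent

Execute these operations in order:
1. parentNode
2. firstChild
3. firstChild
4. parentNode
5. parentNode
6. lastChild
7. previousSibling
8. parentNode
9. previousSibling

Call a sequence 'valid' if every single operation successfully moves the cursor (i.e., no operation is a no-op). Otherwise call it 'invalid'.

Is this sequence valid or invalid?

Answer: invalid

Derivation:
After 1 (parentNode): ul (no-op, stayed)
After 2 (firstChild): footer
After 3 (firstChild): input
After 4 (parentNode): footer
After 5 (parentNode): ul
After 6 (lastChild): article
After 7 (previousSibling): button
After 8 (parentNode): ul
After 9 (previousSibling): ul (no-op, stayed)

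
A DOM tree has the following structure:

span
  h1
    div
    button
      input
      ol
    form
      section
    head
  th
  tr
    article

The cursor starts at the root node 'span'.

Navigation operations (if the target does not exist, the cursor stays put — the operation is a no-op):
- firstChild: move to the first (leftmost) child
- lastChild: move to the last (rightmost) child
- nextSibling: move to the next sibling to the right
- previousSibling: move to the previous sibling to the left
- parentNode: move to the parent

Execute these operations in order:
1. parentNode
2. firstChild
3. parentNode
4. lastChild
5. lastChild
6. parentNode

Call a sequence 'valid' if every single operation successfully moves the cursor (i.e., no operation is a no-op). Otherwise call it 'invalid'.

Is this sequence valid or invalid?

After 1 (parentNode): span (no-op, stayed)
After 2 (firstChild): h1
After 3 (parentNode): span
After 4 (lastChild): tr
After 5 (lastChild): article
After 6 (parentNode): tr

Answer: invalid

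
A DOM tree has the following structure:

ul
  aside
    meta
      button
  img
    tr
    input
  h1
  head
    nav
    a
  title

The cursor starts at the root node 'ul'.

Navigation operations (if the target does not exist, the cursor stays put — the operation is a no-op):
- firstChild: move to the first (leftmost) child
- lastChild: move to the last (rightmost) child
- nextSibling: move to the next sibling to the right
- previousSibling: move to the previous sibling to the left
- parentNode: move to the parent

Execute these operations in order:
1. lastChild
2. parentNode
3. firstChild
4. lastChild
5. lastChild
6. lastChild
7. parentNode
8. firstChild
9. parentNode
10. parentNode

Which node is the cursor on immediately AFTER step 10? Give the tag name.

Answer: aside

Derivation:
After 1 (lastChild): title
After 2 (parentNode): ul
After 3 (firstChild): aside
After 4 (lastChild): meta
After 5 (lastChild): button
After 6 (lastChild): button (no-op, stayed)
After 7 (parentNode): meta
After 8 (firstChild): button
After 9 (parentNode): meta
After 10 (parentNode): aside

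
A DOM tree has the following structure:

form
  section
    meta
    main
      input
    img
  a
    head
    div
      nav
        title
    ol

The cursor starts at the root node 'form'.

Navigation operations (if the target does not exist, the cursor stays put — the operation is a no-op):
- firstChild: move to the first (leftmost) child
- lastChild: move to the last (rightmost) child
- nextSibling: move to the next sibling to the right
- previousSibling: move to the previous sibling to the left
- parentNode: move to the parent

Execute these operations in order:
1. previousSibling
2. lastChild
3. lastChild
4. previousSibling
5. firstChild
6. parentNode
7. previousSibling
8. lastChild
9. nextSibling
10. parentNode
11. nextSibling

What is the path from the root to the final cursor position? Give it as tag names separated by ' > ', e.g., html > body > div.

Answer: form > a

Derivation:
After 1 (previousSibling): form (no-op, stayed)
After 2 (lastChild): a
After 3 (lastChild): ol
After 4 (previousSibling): div
After 5 (firstChild): nav
After 6 (parentNode): div
After 7 (previousSibling): head
After 8 (lastChild): head (no-op, stayed)
After 9 (nextSibling): div
After 10 (parentNode): a
After 11 (nextSibling): a (no-op, stayed)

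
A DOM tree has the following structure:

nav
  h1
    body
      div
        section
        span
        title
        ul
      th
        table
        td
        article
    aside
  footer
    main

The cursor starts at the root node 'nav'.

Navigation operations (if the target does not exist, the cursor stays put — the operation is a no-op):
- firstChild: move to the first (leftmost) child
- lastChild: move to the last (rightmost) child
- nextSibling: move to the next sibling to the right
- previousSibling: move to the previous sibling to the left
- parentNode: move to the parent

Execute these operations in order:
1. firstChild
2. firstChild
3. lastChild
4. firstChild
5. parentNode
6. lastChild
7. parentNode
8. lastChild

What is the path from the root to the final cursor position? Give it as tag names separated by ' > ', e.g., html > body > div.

After 1 (firstChild): h1
After 2 (firstChild): body
After 3 (lastChild): th
After 4 (firstChild): table
After 5 (parentNode): th
After 6 (lastChild): article
After 7 (parentNode): th
After 8 (lastChild): article

Answer: nav > h1 > body > th > article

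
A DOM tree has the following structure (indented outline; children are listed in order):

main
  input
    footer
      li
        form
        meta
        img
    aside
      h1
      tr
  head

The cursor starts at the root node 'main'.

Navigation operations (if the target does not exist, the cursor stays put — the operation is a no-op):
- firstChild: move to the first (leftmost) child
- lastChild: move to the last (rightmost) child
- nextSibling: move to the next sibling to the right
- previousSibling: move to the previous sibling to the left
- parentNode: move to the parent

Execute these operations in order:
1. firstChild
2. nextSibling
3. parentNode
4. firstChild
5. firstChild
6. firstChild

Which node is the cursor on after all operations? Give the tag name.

After 1 (firstChild): input
After 2 (nextSibling): head
After 3 (parentNode): main
After 4 (firstChild): input
After 5 (firstChild): footer
After 6 (firstChild): li

Answer: li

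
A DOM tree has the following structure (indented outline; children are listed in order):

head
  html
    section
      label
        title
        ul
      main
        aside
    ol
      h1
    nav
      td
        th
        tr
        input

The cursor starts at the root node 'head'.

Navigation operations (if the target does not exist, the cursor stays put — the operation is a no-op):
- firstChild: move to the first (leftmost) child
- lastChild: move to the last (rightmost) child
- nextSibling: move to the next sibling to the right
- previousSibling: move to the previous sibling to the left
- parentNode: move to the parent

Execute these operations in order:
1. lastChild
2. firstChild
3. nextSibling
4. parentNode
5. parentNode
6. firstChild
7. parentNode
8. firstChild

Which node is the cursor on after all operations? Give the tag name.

After 1 (lastChild): html
After 2 (firstChild): section
After 3 (nextSibling): ol
After 4 (parentNode): html
After 5 (parentNode): head
After 6 (firstChild): html
After 7 (parentNode): head
After 8 (firstChild): html

Answer: html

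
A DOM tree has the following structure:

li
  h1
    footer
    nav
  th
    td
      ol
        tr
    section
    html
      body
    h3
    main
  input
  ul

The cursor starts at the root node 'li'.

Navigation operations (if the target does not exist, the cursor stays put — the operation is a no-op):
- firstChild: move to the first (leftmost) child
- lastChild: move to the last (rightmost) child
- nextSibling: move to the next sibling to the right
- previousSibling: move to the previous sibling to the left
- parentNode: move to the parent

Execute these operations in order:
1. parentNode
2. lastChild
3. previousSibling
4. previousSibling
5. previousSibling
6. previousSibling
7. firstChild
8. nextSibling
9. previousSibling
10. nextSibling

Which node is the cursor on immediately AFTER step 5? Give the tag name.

After 1 (parentNode): li (no-op, stayed)
After 2 (lastChild): ul
After 3 (previousSibling): input
After 4 (previousSibling): th
After 5 (previousSibling): h1

Answer: h1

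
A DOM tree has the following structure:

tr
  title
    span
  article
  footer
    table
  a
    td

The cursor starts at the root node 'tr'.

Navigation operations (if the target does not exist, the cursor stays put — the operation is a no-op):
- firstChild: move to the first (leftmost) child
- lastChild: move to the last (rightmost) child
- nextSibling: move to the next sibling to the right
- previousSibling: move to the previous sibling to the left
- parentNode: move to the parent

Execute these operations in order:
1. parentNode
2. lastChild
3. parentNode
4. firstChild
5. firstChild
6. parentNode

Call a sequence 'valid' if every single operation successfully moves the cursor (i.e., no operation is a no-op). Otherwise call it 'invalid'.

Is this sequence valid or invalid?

Answer: invalid

Derivation:
After 1 (parentNode): tr (no-op, stayed)
After 2 (lastChild): a
After 3 (parentNode): tr
After 4 (firstChild): title
After 5 (firstChild): span
After 6 (parentNode): title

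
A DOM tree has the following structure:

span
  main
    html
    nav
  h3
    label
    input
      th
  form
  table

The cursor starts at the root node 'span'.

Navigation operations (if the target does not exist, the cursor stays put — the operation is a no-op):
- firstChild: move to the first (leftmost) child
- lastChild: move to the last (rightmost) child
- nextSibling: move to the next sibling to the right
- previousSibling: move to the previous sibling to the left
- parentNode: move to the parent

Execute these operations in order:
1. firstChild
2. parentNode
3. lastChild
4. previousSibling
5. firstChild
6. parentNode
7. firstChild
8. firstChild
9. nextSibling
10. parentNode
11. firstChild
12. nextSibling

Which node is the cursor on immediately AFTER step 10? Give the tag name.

After 1 (firstChild): main
After 2 (parentNode): span
After 3 (lastChild): table
After 4 (previousSibling): form
After 5 (firstChild): form (no-op, stayed)
After 6 (parentNode): span
After 7 (firstChild): main
After 8 (firstChild): html
After 9 (nextSibling): nav
After 10 (parentNode): main

Answer: main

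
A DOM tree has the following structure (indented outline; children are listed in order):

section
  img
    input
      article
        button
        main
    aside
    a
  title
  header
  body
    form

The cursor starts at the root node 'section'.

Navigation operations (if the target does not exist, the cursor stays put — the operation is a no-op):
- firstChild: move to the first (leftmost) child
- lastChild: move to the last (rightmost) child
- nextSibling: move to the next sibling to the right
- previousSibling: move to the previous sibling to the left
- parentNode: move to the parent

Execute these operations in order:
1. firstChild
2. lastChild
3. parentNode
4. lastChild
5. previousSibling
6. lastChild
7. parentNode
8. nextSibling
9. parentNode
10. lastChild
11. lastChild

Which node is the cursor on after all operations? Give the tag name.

Answer: form

Derivation:
After 1 (firstChild): img
After 2 (lastChild): a
After 3 (parentNode): img
After 4 (lastChild): a
After 5 (previousSibling): aside
After 6 (lastChild): aside (no-op, stayed)
After 7 (parentNode): img
After 8 (nextSibling): title
After 9 (parentNode): section
After 10 (lastChild): body
After 11 (lastChild): form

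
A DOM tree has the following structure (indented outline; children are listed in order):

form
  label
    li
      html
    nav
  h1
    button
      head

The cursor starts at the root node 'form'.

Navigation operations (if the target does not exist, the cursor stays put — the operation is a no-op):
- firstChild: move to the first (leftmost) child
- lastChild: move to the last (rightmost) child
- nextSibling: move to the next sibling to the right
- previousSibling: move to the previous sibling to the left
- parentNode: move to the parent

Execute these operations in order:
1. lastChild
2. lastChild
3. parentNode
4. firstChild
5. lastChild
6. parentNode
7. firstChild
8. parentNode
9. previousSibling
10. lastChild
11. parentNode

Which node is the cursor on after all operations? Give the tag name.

Answer: button

Derivation:
After 1 (lastChild): h1
After 2 (lastChild): button
After 3 (parentNode): h1
After 4 (firstChild): button
After 5 (lastChild): head
After 6 (parentNode): button
After 7 (firstChild): head
After 8 (parentNode): button
After 9 (previousSibling): button (no-op, stayed)
After 10 (lastChild): head
After 11 (parentNode): button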